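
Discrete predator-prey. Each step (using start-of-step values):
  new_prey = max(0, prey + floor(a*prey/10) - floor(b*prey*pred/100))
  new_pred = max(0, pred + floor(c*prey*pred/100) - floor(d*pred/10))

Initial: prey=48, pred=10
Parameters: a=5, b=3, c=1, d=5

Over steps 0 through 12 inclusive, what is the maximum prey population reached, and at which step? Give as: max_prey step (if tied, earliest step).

Step 1: prey: 48+24-14=58; pred: 10+4-5=9
Step 2: prey: 58+29-15=72; pred: 9+5-4=10
Step 3: prey: 72+36-21=87; pred: 10+7-5=12
Step 4: prey: 87+43-31=99; pred: 12+10-6=16
Step 5: prey: 99+49-47=101; pred: 16+15-8=23
Step 6: prey: 101+50-69=82; pred: 23+23-11=35
Step 7: prey: 82+41-86=37; pred: 35+28-17=46
Step 8: prey: 37+18-51=4; pred: 46+17-23=40
Step 9: prey: 4+2-4=2; pred: 40+1-20=21
Step 10: prey: 2+1-1=2; pred: 21+0-10=11
Step 11: prey: 2+1-0=3; pred: 11+0-5=6
Step 12: prey: 3+1-0=4; pred: 6+0-3=3
Max prey = 101 at step 5

Answer: 101 5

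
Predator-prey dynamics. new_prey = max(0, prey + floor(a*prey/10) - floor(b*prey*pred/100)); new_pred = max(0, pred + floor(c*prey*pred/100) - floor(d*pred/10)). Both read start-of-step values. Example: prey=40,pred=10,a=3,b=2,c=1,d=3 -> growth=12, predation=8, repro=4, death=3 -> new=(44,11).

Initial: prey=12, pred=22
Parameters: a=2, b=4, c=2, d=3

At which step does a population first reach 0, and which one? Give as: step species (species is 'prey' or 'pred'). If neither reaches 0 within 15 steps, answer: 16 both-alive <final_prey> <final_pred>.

Step 1: prey: 12+2-10=4; pred: 22+5-6=21
Step 2: prey: 4+0-3=1; pred: 21+1-6=16
Step 3: prey: 1+0-0=1; pred: 16+0-4=12
Step 4: prey: 1+0-0=1; pred: 12+0-3=9
Step 5: prey: 1+0-0=1; pred: 9+0-2=7
Step 6: prey: 1+0-0=1; pred: 7+0-2=5
Step 7: prey: 1+0-0=1; pred: 5+0-1=4
Step 8: prey: 1+0-0=1; pred: 4+0-1=3
Step 9: prey: 1+0-0=1; pred: 3+0-0=3
Steps 10-15: state stable at prey=1, pred=3 (no change)
No extinction within 15 steps

Answer: 16 both-alive 1 3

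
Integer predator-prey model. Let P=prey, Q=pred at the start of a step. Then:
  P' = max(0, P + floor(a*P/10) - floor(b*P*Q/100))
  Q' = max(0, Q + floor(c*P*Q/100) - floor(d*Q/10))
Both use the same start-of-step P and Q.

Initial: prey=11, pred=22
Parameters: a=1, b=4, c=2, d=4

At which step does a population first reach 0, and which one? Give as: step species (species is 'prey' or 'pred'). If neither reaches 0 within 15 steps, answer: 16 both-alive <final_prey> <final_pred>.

Step 1: prey: 11+1-9=3; pred: 22+4-8=18
Step 2: prey: 3+0-2=1; pred: 18+1-7=12
Step 3: prey: 1+0-0=1; pred: 12+0-4=8
Step 4: prey: 1+0-0=1; pred: 8+0-3=5
Step 5: prey: 1+0-0=1; pred: 5+0-2=3
Step 6: prey: 1+0-0=1; pred: 3+0-1=2
Step 7: prey: 1+0-0=1; pred: 2+0-0=2
Steps 8-15: state stable at prey=1, pred=2 (no change)
No extinction within 15 steps

Answer: 16 both-alive 1 2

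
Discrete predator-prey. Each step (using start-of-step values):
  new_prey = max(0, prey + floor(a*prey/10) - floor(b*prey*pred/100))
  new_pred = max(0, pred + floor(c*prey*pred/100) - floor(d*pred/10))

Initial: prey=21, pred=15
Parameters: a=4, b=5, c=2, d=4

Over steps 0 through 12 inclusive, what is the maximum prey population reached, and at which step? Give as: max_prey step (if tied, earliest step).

Step 1: prey: 21+8-15=14; pred: 15+6-6=15
Step 2: prey: 14+5-10=9; pred: 15+4-6=13
Step 3: prey: 9+3-5=7; pred: 13+2-5=10
Step 4: prey: 7+2-3=6; pred: 10+1-4=7
Step 5: prey: 6+2-2=6; pred: 7+0-2=5
Step 6: prey: 6+2-1=7; pred: 5+0-2=3
Step 7: prey: 7+2-1=8; pred: 3+0-1=2
Step 8: prey: 8+3-0=11; pred: 2+0-0=2
Step 9: prey: 11+4-1=14; pred: 2+0-0=2
Step 10: prey: 14+5-1=18; pred: 2+0-0=2
Step 11: prey: 18+7-1=24; pred: 2+0-0=2
Step 12: prey: 24+9-2=31; pred: 2+0-0=2
Max prey = 31 at step 12

Answer: 31 12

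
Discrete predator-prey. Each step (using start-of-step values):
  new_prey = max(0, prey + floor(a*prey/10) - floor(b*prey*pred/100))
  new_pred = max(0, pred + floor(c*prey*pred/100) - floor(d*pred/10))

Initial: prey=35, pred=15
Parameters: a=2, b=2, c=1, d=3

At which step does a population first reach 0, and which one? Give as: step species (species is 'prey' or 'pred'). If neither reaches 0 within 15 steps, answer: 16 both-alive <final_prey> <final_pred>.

Step 1: prey: 35+7-10=32; pred: 15+5-4=16
Step 2: prey: 32+6-10=28; pred: 16+5-4=17
Step 3: prey: 28+5-9=24; pred: 17+4-5=16
Step 4: prey: 24+4-7=21; pred: 16+3-4=15
Step 5: prey: 21+4-6=19; pred: 15+3-4=14
Step 6: prey: 19+3-5=17; pred: 14+2-4=12
Step 7: prey: 17+3-4=16; pred: 12+2-3=11
Step 8: prey: 16+3-3=16; pred: 11+1-3=9
Step 9: prey: 16+3-2=17; pred: 9+1-2=8
Step 10: prey: 17+3-2=18; pred: 8+1-2=7
Step 11: prey: 18+3-2=19; pred: 7+1-2=6
Step 12: prey: 19+3-2=20; pred: 6+1-1=6
Step 13: prey: 20+4-2=22; pred: 6+1-1=6
Step 14: prey: 22+4-2=24; pred: 6+1-1=6
Step 15: prey: 24+4-2=26; pred: 6+1-1=6
No extinction within 15 steps

Answer: 16 both-alive 26 6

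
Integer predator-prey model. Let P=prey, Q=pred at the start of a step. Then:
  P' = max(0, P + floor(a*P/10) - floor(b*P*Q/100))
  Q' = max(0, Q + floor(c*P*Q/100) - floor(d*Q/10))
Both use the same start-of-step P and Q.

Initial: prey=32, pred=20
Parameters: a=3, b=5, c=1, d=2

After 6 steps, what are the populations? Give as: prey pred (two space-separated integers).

Step 1: prey: 32+9-32=9; pred: 20+6-4=22
Step 2: prey: 9+2-9=2; pred: 22+1-4=19
Step 3: prey: 2+0-1=1; pred: 19+0-3=16
Step 4: prey: 1+0-0=1; pred: 16+0-3=13
Step 5: prey: 1+0-0=1; pred: 13+0-2=11
Step 6: prey: 1+0-0=1; pred: 11+0-2=9

Answer: 1 9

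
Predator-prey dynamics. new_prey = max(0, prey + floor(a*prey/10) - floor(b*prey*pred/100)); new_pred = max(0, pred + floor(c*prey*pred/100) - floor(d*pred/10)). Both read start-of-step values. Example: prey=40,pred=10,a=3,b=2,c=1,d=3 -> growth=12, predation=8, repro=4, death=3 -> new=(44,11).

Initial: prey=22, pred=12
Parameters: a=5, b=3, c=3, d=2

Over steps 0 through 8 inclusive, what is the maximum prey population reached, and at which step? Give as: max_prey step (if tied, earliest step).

Step 1: prey: 22+11-7=26; pred: 12+7-2=17
Step 2: prey: 26+13-13=26; pred: 17+13-3=27
Step 3: prey: 26+13-21=18; pred: 27+21-5=43
Step 4: prey: 18+9-23=4; pred: 43+23-8=58
Step 5: prey: 4+2-6=0; pred: 58+6-11=53
Step 6: prey: 0+0-0=0; pred: 53+0-10=43
Step 7: prey: 0+0-0=0; pred: 43+0-8=35
Step 8: prey: 0+0-0=0; pred: 35+0-7=28
Max prey = 26 at step 1

Answer: 26 1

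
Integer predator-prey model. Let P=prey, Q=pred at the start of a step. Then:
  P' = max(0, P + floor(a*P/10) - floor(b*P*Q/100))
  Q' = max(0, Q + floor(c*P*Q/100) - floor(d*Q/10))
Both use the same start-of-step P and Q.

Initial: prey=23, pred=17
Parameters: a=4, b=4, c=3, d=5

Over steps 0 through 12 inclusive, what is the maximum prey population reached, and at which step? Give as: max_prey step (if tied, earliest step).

Answer: 39 12

Derivation:
Step 1: prey: 23+9-15=17; pred: 17+11-8=20
Step 2: prey: 17+6-13=10; pred: 20+10-10=20
Step 3: prey: 10+4-8=6; pred: 20+6-10=16
Step 4: prey: 6+2-3=5; pred: 16+2-8=10
Step 5: prey: 5+2-2=5; pred: 10+1-5=6
Step 6: prey: 5+2-1=6; pred: 6+0-3=3
Step 7: prey: 6+2-0=8; pred: 3+0-1=2
Step 8: prey: 8+3-0=11; pred: 2+0-1=1
Step 9: prey: 11+4-0=15; pred: 1+0-0=1
Step 10: prey: 15+6-0=21; pred: 1+0-0=1
Step 11: prey: 21+8-0=29; pred: 1+0-0=1
Step 12: prey: 29+11-1=39; pred: 1+0-0=1
Max prey = 39 at step 12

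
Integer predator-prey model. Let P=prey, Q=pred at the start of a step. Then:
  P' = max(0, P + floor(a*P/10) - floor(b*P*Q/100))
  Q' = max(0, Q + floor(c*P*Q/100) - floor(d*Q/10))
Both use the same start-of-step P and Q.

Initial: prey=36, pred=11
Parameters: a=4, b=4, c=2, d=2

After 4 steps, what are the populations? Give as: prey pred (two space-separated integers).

Answer: 1 33

Derivation:
Step 1: prey: 36+14-15=35; pred: 11+7-2=16
Step 2: prey: 35+14-22=27; pred: 16+11-3=24
Step 3: prey: 27+10-25=12; pred: 24+12-4=32
Step 4: prey: 12+4-15=1; pred: 32+7-6=33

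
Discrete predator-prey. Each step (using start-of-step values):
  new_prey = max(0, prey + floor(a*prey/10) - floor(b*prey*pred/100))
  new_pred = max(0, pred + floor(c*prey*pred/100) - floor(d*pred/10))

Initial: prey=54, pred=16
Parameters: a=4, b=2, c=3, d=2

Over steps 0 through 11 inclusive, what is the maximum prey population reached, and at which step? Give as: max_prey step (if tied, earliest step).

Step 1: prey: 54+21-17=58; pred: 16+25-3=38
Step 2: prey: 58+23-44=37; pred: 38+66-7=97
Step 3: prey: 37+14-71=0; pred: 97+107-19=185
Step 4: prey: 0+0-0=0; pred: 185+0-37=148
Step 5: prey: 0+0-0=0; pred: 148+0-29=119
Step 6: prey: 0+0-0=0; pred: 119+0-23=96
Step 7: prey: 0+0-0=0; pred: 96+0-19=77
Step 8: prey: 0+0-0=0; pred: 77+0-15=62
Step 9: prey: 0+0-0=0; pred: 62+0-12=50
Step 10: prey: 0+0-0=0; pred: 50+0-10=40
Step 11: prey: 0+0-0=0; pred: 40+0-8=32
Max prey = 58 at step 1

Answer: 58 1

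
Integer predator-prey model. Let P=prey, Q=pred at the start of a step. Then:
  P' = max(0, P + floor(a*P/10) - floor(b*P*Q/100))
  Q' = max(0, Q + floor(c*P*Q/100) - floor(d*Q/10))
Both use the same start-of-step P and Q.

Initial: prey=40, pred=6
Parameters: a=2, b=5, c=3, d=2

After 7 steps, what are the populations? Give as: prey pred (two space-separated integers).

Answer: 0 15

Derivation:
Step 1: prey: 40+8-12=36; pred: 6+7-1=12
Step 2: prey: 36+7-21=22; pred: 12+12-2=22
Step 3: prey: 22+4-24=2; pred: 22+14-4=32
Step 4: prey: 2+0-3=0; pred: 32+1-6=27
Step 5: prey: 0+0-0=0; pred: 27+0-5=22
Step 6: prey: 0+0-0=0; pred: 22+0-4=18
Step 7: prey: 0+0-0=0; pred: 18+0-3=15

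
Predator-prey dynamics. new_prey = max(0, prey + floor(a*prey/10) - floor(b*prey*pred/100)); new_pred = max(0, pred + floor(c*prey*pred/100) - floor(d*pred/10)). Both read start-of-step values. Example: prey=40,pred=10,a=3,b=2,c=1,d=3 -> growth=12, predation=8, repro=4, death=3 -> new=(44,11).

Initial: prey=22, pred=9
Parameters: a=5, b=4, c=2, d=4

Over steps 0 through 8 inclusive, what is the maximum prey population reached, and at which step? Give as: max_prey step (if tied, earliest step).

Answer: 34 4

Derivation:
Step 1: prey: 22+11-7=26; pred: 9+3-3=9
Step 2: prey: 26+13-9=30; pred: 9+4-3=10
Step 3: prey: 30+15-12=33; pred: 10+6-4=12
Step 4: prey: 33+16-15=34; pred: 12+7-4=15
Step 5: prey: 34+17-20=31; pred: 15+10-6=19
Step 6: prey: 31+15-23=23; pred: 19+11-7=23
Step 7: prey: 23+11-21=13; pred: 23+10-9=24
Step 8: prey: 13+6-12=7; pred: 24+6-9=21
Max prey = 34 at step 4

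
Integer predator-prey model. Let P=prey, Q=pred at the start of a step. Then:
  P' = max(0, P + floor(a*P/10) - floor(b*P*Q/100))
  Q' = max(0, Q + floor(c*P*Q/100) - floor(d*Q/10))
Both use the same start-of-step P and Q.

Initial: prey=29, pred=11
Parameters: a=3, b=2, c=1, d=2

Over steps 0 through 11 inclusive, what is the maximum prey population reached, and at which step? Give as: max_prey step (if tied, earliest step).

Answer: 34 3

Derivation:
Step 1: prey: 29+8-6=31; pred: 11+3-2=12
Step 2: prey: 31+9-7=33; pred: 12+3-2=13
Step 3: prey: 33+9-8=34; pred: 13+4-2=15
Step 4: prey: 34+10-10=34; pred: 15+5-3=17
Step 5: prey: 34+10-11=33; pred: 17+5-3=19
Step 6: prey: 33+9-12=30; pred: 19+6-3=22
Step 7: prey: 30+9-13=26; pred: 22+6-4=24
Step 8: prey: 26+7-12=21; pred: 24+6-4=26
Step 9: prey: 21+6-10=17; pred: 26+5-5=26
Step 10: prey: 17+5-8=14; pred: 26+4-5=25
Step 11: prey: 14+4-7=11; pred: 25+3-5=23
Max prey = 34 at step 3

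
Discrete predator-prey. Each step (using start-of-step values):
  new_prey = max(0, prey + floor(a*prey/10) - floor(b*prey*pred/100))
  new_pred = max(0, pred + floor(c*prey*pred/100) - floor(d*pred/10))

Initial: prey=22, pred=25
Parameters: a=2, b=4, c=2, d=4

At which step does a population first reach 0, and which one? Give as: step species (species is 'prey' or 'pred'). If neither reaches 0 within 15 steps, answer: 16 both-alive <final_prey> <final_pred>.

Step 1: prey: 22+4-22=4; pred: 25+11-10=26
Step 2: prey: 4+0-4=0; pred: 26+2-10=18
First extinction: prey at step 2

Answer: 2 prey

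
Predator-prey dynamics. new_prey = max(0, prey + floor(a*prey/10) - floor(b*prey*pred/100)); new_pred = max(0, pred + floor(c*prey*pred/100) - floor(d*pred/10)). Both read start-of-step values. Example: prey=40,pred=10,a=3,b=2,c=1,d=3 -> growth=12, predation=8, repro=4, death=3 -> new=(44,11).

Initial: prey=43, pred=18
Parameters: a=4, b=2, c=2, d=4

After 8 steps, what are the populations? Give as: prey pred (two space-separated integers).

Step 1: prey: 43+17-15=45; pred: 18+15-7=26
Step 2: prey: 45+18-23=40; pred: 26+23-10=39
Step 3: prey: 40+16-31=25; pred: 39+31-15=55
Step 4: prey: 25+10-27=8; pred: 55+27-22=60
Step 5: prey: 8+3-9=2; pred: 60+9-24=45
Step 6: prey: 2+0-1=1; pred: 45+1-18=28
Step 7: prey: 1+0-0=1; pred: 28+0-11=17
Step 8: prey: 1+0-0=1; pred: 17+0-6=11

Answer: 1 11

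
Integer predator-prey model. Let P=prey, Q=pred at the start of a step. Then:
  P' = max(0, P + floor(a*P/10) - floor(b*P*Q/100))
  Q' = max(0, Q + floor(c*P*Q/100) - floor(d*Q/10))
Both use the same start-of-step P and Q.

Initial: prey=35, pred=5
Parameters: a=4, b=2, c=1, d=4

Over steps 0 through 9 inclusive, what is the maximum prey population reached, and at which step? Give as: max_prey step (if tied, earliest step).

Answer: 155 6

Derivation:
Step 1: prey: 35+14-3=46; pred: 5+1-2=4
Step 2: prey: 46+18-3=61; pred: 4+1-1=4
Step 3: prey: 61+24-4=81; pred: 4+2-1=5
Step 4: prey: 81+32-8=105; pred: 5+4-2=7
Step 5: prey: 105+42-14=133; pred: 7+7-2=12
Step 6: prey: 133+53-31=155; pred: 12+15-4=23
Step 7: prey: 155+62-71=146; pred: 23+35-9=49
Step 8: prey: 146+58-143=61; pred: 49+71-19=101
Step 9: prey: 61+24-123=0; pred: 101+61-40=122
Max prey = 155 at step 6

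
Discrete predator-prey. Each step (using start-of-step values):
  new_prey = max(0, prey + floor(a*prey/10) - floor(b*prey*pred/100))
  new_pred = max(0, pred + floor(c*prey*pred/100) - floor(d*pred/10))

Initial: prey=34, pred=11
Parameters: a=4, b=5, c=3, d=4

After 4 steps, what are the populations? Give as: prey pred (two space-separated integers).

Step 1: prey: 34+13-18=29; pred: 11+11-4=18
Step 2: prey: 29+11-26=14; pred: 18+15-7=26
Step 3: prey: 14+5-18=1; pred: 26+10-10=26
Step 4: prey: 1+0-1=0; pred: 26+0-10=16

Answer: 0 16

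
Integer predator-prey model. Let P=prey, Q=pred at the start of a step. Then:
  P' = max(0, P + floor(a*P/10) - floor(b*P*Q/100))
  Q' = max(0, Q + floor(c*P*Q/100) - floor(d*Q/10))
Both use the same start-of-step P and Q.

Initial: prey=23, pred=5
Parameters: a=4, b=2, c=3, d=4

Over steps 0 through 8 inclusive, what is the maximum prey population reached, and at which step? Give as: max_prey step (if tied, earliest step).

Step 1: prey: 23+9-2=30; pred: 5+3-2=6
Step 2: prey: 30+12-3=39; pred: 6+5-2=9
Step 3: prey: 39+15-7=47; pred: 9+10-3=16
Step 4: prey: 47+18-15=50; pred: 16+22-6=32
Step 5: prey: 50+20-32=38; pred: 32+48-12=68
Step 6: prey: 38+15-51=2; pred: 68+77-27=118
Step 7: prey: 2+0-4=0; pred: 118+7-47=78
Step 8: prey: 0+0-0=0; pred: 78+0-31=47
Max prey = 50 at step 4

Answer: 50 4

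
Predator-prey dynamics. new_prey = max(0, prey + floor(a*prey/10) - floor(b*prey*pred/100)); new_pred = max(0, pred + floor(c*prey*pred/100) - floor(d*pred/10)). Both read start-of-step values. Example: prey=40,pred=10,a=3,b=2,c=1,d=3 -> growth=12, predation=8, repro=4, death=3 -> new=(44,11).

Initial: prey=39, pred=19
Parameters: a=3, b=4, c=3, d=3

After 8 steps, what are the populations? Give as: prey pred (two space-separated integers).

Answer: 0 7

Derivation:
Step 1: prey: 39+11-29=21; pred: 19+22-5=36
Step 2: prey: 21+6-30=0; pred: 36+22-10=48
Step 3: prey: 0+0-0=0; pred: 48+0-14=34
Step 4: prey: 0+0-0=0; pred: 34+0-10=24
Step 5: prey: 0+0-0=0; pred: 24+0-7=17
Step 6: prey: 0+0-0=0; pred: 17+0-5=12
Step 7: prey: 0+0-0=0; pred: 12+0-3=9
Step 8: prey: 0+0-0=0; pred: 9+0-2=7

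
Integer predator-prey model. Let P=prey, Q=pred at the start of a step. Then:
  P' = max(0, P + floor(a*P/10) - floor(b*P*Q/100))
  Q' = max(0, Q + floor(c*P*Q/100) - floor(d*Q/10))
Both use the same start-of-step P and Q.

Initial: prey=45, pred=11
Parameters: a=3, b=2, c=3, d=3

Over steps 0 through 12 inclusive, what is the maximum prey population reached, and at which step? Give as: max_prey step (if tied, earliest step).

Answer: 49 1

Derivation:
Step 1: prey: 45+13-9=49; pred: 11+14-3=22
Step 2: prey: 49+14-21=42; pred: 22+32-6=48
Step 3: prey: 42+12-40=14; pred: 48+60-14=94
Step 4: prey: 14+4-26=0; pred: 94+39-28=105
Step 5: prey: 0+0-0=0; pred: 105+0-31=74
Step 6: prey: 0+0-0=0; pred: 74+0-22=52
Step 7: prey: 0+0-0=0; pred: 52+0-15=37
Step 8: prey: 0+0-0=0; pred: 37+0-11=26
Step 9: prey: 0+0-0=0; pred: 26+0-7=19
Step 10: prey: 0+0-0=0; pred: 19+0-5=14
Step 11: prey: 0+0-0=0; pred: 14+0-4=10
Step 12: prey: 0+0-0=0; pred: 10+0-3=7
Max prey = 49 at step 1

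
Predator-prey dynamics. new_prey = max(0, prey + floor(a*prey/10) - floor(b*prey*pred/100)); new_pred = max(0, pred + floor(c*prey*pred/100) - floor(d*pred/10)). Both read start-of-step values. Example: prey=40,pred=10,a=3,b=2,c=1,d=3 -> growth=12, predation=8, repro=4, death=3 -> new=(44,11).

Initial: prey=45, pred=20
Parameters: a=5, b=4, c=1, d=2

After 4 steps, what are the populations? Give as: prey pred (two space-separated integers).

Step 1: prey: 45+22-36=31; pred: 20+9-4=25
Step 2: prey: 31+15-31=15; pred: 25+7-5=27
Step 3: prey: 15+7-16=6; pred: 27+4-5=26
Step 4: prey: 6+3-6=3; pred: 26+1-5=22

Answer: 3 22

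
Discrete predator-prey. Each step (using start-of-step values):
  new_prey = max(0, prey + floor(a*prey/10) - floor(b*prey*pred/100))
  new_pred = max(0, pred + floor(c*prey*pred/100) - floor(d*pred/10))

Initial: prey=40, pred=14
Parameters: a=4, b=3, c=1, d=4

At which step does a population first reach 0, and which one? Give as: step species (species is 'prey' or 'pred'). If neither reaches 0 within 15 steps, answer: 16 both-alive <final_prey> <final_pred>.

Step 1: prey: 40+16-16=40; pred: 14+5-5=14
Steps 2-15: state stable at prey=40, pred=14 (no change)
No extinction within 15 steps

Answer: 16 both-alive 40 14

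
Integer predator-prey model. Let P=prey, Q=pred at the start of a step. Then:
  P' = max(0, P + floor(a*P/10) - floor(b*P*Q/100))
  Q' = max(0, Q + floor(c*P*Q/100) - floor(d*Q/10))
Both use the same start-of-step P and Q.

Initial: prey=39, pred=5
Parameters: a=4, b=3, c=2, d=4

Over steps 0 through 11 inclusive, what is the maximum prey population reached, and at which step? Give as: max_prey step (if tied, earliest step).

Step 1: prey: 39+15-5=49; pred: 5+3-2=6
Step 2: prey: 49+19-8=60; pred: 6+5-2=9
Step 3: prey: 60+24-16=68; pred: 9+10-3=16
Step 4: prey: 68+27-32=63; pred: 16+21-6=31
Step 5: prey: 63+25-58=30; pred: 31+39-12=58
Step 6: prey: 30+12-52=0; pred: 58+34-23=69
Step 7: prey: 0+0-0=0; pred: 69+0-27=42
Step 8: prey: 0+0-0=0; pred: 42+0-16=26
Step 9: prey: 0+0-0=0; pred: 26+0-10=16
Step 10: prey: 0+0-0=0; pred: 16+0-6=10
Step 11: prey: 0+0-0=0; pred: 10+0-4=6
Max prey = 68 at step 3

Answer: 68 3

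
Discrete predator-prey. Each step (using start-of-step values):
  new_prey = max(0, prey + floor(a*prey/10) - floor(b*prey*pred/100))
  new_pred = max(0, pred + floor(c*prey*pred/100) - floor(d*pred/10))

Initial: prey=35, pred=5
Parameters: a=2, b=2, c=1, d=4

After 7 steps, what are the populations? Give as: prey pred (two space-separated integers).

Step 1: prey: 35+7-3=39; pred: 5+1-2=4
Step 2: prey: 39+7-3=43; pred: 4+1-1=4
Step 3: prey: 43+8-3=48; pred: 4+1-1=4
Step 4: prey: 48+9-3=54; pred: 4+1-1=4
Step 5: prey: 54+10-4=60; pred: 4+2-1=5
Step 6: prey: 60+12-6=66; pred: 5+3-2=6
Step 7: prey: 66+13-7=72; pred: 6+3-2=7

Answer: 72 7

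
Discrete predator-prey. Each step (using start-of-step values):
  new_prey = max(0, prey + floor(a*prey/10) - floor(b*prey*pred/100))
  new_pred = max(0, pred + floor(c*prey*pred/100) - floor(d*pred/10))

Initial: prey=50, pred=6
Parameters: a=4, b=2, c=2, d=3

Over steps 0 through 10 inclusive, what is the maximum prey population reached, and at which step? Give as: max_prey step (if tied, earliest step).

Step 1: prey: 50+20-6=64; pred: 6+6-1=11
Step 2: prey: 64+25-14=75; pred: 11+14-3=22
Step 3: prey: 75+30-33=72; pred: 22+33-6=49
Step 4: prey: 72+28-70=30; pred: 49+70-14=105
Step 5: prey: 30+12-63=0; pred: 105+63-31=137
Step 6: prey: 0+0-0=0; pred: 137+0-41=96
Step 7: prey: 0+0-0=0; pred: 96+0-28=68
Step 8: prey: 0+0-0=0; pred: 68+0-20=48
Step 9: prey: 0+0-0=0; pred: 48+0-14=34
Step 10: prey: 0+0-0=0; pred: 34+0-10=24
Max prey = 75 at step 2

Answer: 75 2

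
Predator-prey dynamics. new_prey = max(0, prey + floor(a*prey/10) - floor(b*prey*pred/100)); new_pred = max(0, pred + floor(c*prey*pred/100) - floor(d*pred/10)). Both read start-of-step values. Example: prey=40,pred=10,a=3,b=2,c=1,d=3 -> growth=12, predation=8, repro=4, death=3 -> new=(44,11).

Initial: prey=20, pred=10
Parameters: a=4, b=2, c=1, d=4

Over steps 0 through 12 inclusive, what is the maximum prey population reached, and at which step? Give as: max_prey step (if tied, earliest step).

Step 1: prey: 20+8-4=24; pred: 10+2-4=8
Step 2: prey: 24+9-3=30; pred: 8+1-3=6
Step 3: prey: 30+12-3=39; pred: 6+1-2=5
Step 4: prey: 39+15-3=51; pred: 5+1-2=4
Step 5: prey: 51+20-4=67; pred: 4+2-1=5
Step 6: prey: 67+26-6=87; pred: 5+3-2=6
Step 7: prey: 87+34-10=111; pred: 6+5-2=9
Step 8: prey: 111+44-19=136; pred: 9+9-3=15
Step 9: prey: 136+54-40=150; pred: 15+20-6=29
Step 10: prey: 150+60-87=123; pred: 29+43-11=61
Step 11: prey: 123+49-150=22; pred: 61+75-24=112
Step 12: prey: 22+8-49=0; pred: 112+24-44=92
Max prey = 150 at step 9

Answer: 150 9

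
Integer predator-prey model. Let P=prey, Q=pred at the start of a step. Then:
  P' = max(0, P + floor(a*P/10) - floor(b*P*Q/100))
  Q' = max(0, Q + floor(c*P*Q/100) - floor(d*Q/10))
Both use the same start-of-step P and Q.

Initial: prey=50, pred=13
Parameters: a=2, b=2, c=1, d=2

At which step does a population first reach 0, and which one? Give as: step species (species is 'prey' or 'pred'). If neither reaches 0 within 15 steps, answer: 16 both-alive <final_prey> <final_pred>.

Step 1: prey: 50+10-13=47; pred: 13+6-2=17
Step 2: prey: 47+9-15=41; pred: 17+7-3=21
Step 3: prey: 41+8-17=32; pred: 21+8-4=25
Step 4: prey: 32+6-16=22; pred: 25+8-5=28
Step 5: prey: 22+4-12=14; pred: 28+6-5=29
Step 6: prey: 14+2-8=8; pred: 29+4-5=28
Step 7: prey: 8+1-4=5; pred: 28+2-5=25
Step 8: prey: 5+1-2=4; pred: 25+1-5=21
Step 9: prey: 4+0-1=3; pred: 21+0-4=17
Step 10: prey: 3+0-1=2; pred: 17+0-3=14
Step 11: prey: 2+0-0=2; pred: 14+0-2=12
Step 12: prey: 2+0-0=2; pred: 12+0-2=10
Step 13: prey: 2+0-0=2; pred: 10+0-2=8
Step 14: prey: 2+0-0=2; pred: 8+0-1=7
Step 15: prey: 2+0-0=2; pred: 7+0-1=6
No extinction within 15 steps

Answer: 16 both-alive 2 6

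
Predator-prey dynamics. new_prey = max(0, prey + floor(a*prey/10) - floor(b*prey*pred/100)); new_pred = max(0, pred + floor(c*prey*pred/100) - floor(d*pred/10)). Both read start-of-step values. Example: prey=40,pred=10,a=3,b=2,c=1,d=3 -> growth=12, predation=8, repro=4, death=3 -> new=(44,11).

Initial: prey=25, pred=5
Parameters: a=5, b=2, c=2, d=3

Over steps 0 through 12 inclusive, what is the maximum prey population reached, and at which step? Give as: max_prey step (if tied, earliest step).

Answer: 77 4

Derivation:
Step 1: prey: 25+12-2=35; pred: 5+2-1=6
Step 2: prey: 35+17-4=48; pred: 6+4-1=9
Step 3: prey: 48+24-8=64; pred: 9+8-2=15
Step 4: prey: 64+32-19=77; pred: 15+19-4=30
Step 5: prey: 77+38-46=69; pred: 30+46-9=67
Step 6: prey: 69+34-92=11; pred: 67+92-20=139
Step 7: prey: 11+5-30=0; pred: 139+30-41=128
Step 8: prey: 0+0-0=0; pred: 128+0-38=90
Step 9: prey: 0+0-0=0; pred: 90+0-27=63
Step 10: prey: 0+0-0=0; pred: 63+0-18=45
Step 11: prey: 0+0-0=0; pred: 45+0-13=32
Step 12: prey: 0+0-0=0; pred: 32+0-9=23
Max prey = 77 at step 4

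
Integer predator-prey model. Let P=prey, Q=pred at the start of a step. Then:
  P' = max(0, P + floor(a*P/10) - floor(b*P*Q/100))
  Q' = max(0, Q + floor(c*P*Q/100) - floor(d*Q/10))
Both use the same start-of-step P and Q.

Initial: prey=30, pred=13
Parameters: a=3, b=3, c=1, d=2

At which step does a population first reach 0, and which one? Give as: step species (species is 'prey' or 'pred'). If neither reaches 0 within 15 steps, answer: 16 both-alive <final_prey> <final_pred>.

Answer: 16 both-alive 14 5

Derivation:
Step 1: prey: 30+9-11=28; pred: 13+3-2=14
Step 2: prey: 28+8-11=25; pred: 14+3-2=15
Step 3: prey: 25+7-11=21; pred: 15+3-3=15
Step 4: prey: 21+6-9=18; pred: 15+3-3=15
Step 5: prey: 18+5-8=15; pred: 15+2-3=14
Step 6: prey: 15+4-6=13; pred: 14+2-2=14
Step 7: prey: 13+3-5=11; pred: 14+1-2=13
Step 8: prey: 11+3-4=10; pred: 13+1-2=12
Step 9: prey: 10+3-3=10; pred: 12+1-2=11
Step 10: prey: 10+3-3=10; pred: 11+1-2=10
Step 11: prey: 10+3-3=10; pred: 10+1-2=9
Step 12: prey: 10+3-2=11; pred: 9+0-1=8
Step 13: prey: 11+3-2=12; pred: 8+0-1=7
Step 14: prey: 12+3-2=13; pred: 7+0-1=6
Step 15: prey: 13+3-2=14; pred: 6+0-1=5
No extinction within 15 steps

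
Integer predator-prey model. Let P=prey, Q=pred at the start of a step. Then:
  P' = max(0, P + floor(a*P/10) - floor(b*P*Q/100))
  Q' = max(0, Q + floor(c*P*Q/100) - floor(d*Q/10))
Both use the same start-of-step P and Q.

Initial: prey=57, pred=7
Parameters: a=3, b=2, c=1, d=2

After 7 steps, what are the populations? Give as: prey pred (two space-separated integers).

Answer: 1 55

Derivation:
Step 1: prey: 57+17-7=67; pred: 7+3-1=9
Step 2: prey: 67+20-12=75; pred: 9+6-1=14
Step 3: prey: 75+22-21=76; pred: 14+10-2=22
Step 4: prey: 76+22-33=65; pred: 22+16-4=34
Step 5: prey: 65+19-44=40; pred: 34+22-6=50
Step 6: prey: 40+12-40=12; pred: 50+20-10=60
Step 7: prey: 12+3-14=1; pred: 60+7-12=55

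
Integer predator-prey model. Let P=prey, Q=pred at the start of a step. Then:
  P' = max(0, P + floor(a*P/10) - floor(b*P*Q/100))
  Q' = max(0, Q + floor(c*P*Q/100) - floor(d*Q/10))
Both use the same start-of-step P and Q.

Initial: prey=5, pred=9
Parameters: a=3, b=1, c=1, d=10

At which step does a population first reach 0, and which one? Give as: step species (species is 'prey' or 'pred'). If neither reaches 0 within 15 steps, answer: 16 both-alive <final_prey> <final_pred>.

Answer: 1 pred

Derivation:
Step 1: prey: 5+1-0=6; pred: 9+0-9=0
First extinction: pred at step 1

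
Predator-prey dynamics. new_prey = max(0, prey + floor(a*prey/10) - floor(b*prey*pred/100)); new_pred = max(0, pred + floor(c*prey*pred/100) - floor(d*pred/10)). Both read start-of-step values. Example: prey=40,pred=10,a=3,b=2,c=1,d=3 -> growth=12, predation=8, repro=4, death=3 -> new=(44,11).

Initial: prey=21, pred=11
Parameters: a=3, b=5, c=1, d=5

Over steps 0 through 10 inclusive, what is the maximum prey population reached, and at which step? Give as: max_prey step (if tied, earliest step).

Step 1: prey: 21+6-11=16; pred: 11+2-5=8
Step 2: prey: 16+4-6=14; pred: 8+1-4=5
Step 3: prey: 14+4-3=15; pred: 5+0-2=3
Step 4: prey: 15+4-2=17; pred: 3+0-1=2
Step 5: prey: 17+5-1=21; pred: 2+0-1=1
Step 6: prey: 21+6-1=26; pred: 1+0-0=1
Step 7: prey: 26+7-1=32; pred: 1+0-0=1
Step 8: prey: 32+9-1=40; pred: 1+0-0=1
Step 9: prey: 40+12-2=50; pred: 1+0-0=1
Step 10: prey: 50+15-2=63; pred: 1+0-0=1
Max prey = 63 at step 10

Answer: 63 10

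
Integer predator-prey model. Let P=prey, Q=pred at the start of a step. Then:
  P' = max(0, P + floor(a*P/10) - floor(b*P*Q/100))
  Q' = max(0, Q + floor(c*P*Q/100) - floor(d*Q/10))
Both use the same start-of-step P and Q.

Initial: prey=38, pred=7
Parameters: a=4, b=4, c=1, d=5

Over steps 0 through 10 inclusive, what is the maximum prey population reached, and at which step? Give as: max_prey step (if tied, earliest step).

Answer: 97 7

Derivation:
Step 1: prey: 38+15-10=43; pred: 7+2-3=6
Step 2: prey: 43+17-10=50; pred: 6+2-3=5
Step 3: prey: 50+20-10=60; pred: 5+2-2=5
Step 4: prey: 60+24-12=72; pred: 5+3-2=6
Step 5: prey: 72+28-17=83; pred: 6+4-3=7
Step 6: prey: 83+33-23=93; pred: 7+5-3=9
Step 7: prey: 93+37-33=97; pred: 9+8-4=13
Step 8: prey: 97+38-50=85; pred: 13+12-6=19
Step 9: prey: 85+34-64=55; pred: 19+16-9=26
Step 10: prey: 55+22-57=20; pred: 26+14-13=27
Max prey = 97 at step 7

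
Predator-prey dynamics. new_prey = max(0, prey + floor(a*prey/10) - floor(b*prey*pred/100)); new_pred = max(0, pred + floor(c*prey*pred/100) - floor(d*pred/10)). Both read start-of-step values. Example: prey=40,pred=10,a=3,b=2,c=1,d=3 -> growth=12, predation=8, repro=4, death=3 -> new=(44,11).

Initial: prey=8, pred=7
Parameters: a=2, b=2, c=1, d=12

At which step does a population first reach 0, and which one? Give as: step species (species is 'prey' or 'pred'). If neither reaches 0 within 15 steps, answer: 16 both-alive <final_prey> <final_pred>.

Step 1: prey: 8+1-1=8; pred: 7+0-8=0
First extinction: pred at step 1

Answer: 1 pred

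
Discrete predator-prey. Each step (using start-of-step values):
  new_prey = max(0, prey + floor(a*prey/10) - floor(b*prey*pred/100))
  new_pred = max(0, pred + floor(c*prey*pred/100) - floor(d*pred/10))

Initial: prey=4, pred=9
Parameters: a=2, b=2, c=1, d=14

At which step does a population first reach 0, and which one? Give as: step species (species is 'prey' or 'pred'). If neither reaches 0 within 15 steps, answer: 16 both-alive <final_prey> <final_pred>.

Step 1: prey: 4+0-0=4; pred: 9+0-12=0
First extinction: pred at step 1

Answer: 1 pred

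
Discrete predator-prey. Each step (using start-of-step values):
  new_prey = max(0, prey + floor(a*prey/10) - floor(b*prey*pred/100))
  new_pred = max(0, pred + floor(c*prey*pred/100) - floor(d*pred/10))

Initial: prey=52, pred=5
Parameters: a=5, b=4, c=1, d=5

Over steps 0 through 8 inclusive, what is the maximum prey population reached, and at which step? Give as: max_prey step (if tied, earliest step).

Step 1: prey: 52+26-10=68; pred: 5+2-2=5
Step 2: prey: 68+34-13=89; pred: 5+3-2=6
Step 3: prey: 89+44-21=112; pred: 6+5-3=8
Step 4: prey: 112+56-35=133; pred: 8+8-4=12
Step 5: prey: 133+66-63=136; pred: 12+15-6=21
Step 6: prey: 136+68-114=90; pred: 21+28-10=39
Step 7: prey: 90+45-140=0; pred: 39+35-19=55
Step 8: prey: 0+0-0=0; pred: 55+0-27=28
Max prey = 136 at step 5

Answer: 136 5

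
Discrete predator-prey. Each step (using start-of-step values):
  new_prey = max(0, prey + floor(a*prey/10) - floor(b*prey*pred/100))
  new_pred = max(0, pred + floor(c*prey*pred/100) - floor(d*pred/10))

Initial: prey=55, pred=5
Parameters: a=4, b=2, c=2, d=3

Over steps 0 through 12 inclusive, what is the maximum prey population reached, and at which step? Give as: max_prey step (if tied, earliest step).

Step 1: prey: 55+22-5=72; pred: 5+5-1=9
Step 2: prey: 72+28-12=88; pred: 9+12-2=19
Step 3: prey: 88+35-33=90; pred: 19+33-5=47
Step 4: prey: 90+36-84=42; pred: 47+84-14=117
Step 5: prey: 42+16-98=0; pred: 117+98-35=180
Step 6: prey: 0+0-0=0; pred: 180+0-54=126
Step 7: prey: 0+0-0=0; pred: 126+0-37=89
Step 8: prey: 0+0-0=0; pred: 89+0-26=63
Step 9: prey: 0+0-0=0; pred: 63+0-18=45
Step 10: prey: 0+0-0=0; pred: 45+0-13=32
Step 11: prey: 0+0-0=0; pred: 32+0-9=23
Step 12: prey: 0+0-0=0; pred: 23+0-6=17
Max prey = 90 at step 3

Answer: 90 3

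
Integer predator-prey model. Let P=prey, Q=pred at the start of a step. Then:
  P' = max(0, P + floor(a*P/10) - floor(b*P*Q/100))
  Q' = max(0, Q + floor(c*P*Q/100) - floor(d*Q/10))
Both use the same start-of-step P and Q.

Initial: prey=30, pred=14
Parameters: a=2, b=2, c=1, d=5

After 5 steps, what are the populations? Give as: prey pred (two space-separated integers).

Answer: 33 4

Derivation:
Step 1: prey: 30+6-8=28; pred: 14+4-7=11
Step 2: prey: 28+5-6=27; pred: 11+3-5=9
Step 3: prey: 27+5-4=28; pred: 9+2-4=7
Step 4: prey: 28+5-3=30; pred: 7+1-3=5
Step 5: prey: 30+6-3=33; pred: 5+1-2=4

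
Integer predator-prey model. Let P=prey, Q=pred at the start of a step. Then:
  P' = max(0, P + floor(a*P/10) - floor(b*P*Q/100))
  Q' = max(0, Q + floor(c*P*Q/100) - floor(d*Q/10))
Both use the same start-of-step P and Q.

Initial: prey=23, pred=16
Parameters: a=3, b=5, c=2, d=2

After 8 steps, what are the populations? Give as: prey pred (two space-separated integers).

Answer: 0 7

Derivation:
Step 1: prey: 23+6-18=11; pred: 16+7-3=20
Step 2: prey: 11+3-11=3; pred: 20+4-4=20
Step 3: prey: 3+0-3=0; pred: 20+1-4=17
Step 4: prey: 0+0-0=0; pred: 17+0-3=14
Step 5: prey: 0+0-0=0; pred: 14+0-2=12
Step 6: prey: 0+0-0=0; pred: 12+0-2=10
Step 7: prey: 0+0-0=0; pred: 10+0-2=8
Step 8: prey: 0+0-0=0; pred: 8+0-1=7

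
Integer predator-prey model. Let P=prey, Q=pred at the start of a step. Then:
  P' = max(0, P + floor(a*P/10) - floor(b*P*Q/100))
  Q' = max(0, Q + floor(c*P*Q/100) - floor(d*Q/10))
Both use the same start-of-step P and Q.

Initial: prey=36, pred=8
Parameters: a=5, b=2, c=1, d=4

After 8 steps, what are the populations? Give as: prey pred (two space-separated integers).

Answer: 0 127

Derivation:
Step 1: prey: 36+18-5=49; pred: 8+2-3=7
Step 2: prey: 49+24-6=67; pred: 7+3-2=8
Step 3: prey: 67+33-10=90; pred: 8+5-3=10
Step 4: prey: 90+45-18=117; pred: 10+9-4=15
Step 5: prey: 117+58-35=140; pred: 15+17-6=26
Step 6: prey: 140+70-72=138; pred: 26+36-10=52
Step 7: prey: 138+69-143=64; pred: 52+71-20=103
Step 8: prey: 64+32-131=0; pred: 103+65-41=127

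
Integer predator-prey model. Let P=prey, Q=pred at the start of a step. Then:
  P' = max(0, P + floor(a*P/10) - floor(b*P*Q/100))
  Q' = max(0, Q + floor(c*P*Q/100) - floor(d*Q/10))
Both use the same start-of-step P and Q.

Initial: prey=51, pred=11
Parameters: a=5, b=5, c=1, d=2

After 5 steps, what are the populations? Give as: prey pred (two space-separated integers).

Step 1: prey: 51+25-28=48; pred: 11+5-2=14
Step 2: prey: 48+24-33=39; pred: 14+6-2=18
Step 3: prey: 39+19-35=23; pred: 18+7-3=22
Step 4: prey: 23+11-25=9; pred: 22+5-4=23
Step 5: prey: 9+4-10=3; pred: 23+2-4=21

Answer: 3 21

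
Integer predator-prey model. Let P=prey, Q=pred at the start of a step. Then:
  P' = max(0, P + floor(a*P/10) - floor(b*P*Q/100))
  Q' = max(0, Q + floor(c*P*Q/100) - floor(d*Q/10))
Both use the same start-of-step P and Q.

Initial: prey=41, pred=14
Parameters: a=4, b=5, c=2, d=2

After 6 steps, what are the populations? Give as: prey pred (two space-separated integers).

Answer: 0 16

Derivation:
Step 1: prey: 41+16-28=29; pred: 14+11-2=23
Step 2: prey: 29+11-33=7; pred: 23+13-4=32
Step 3: prey: 7+2-11=0; pred: 32+4-6=30
Step 4: prey: 0+0-0=0; pred: 30+0-6=24
Step 5: prey: 0+0-0=0; pred: 24+0-4=20
Step 6: prey: 0+0-0=0; pred: 20+0-4=16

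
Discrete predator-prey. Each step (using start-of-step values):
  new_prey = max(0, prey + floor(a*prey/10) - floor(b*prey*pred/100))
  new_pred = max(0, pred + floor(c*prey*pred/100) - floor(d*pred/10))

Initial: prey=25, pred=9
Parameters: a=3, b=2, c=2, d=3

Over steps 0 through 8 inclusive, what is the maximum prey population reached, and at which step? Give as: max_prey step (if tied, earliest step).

Step 1: prey: 25+7-4=28; pred: 9+4-2=11
Step 2: prey: 28+8-6=30; pred: 11+6-3=14
Step 3: prey: 30+9-8=31; pred: 14+8-4=18
Step 4: prey: 31+9-11=29; pred: 18+11-5=24
Step 5: prey: 29+8-13=24; pred: 24+13-7=30
Step 6: prey: 24+7-14=17; pred: 30+14-9=35
Step 7: prey: 17+5-11=11; pred: 35+11-10=36
Step 8: prey: 11+3-7=7; pred: 36+7-10=33
Max prey = 31 at step 3

Answer: 31 3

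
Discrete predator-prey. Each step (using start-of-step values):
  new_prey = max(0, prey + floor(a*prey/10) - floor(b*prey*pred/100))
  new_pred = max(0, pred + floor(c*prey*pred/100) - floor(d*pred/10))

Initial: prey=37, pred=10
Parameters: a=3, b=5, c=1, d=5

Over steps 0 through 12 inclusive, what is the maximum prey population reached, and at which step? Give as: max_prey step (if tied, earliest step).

Answer: 151 12

Derivation:
Step 1: prey: 37+11-18=30; pred: 10+3-5=8
Step 2: prey: 30+9-12=27; pred: 8+2-4=6
Step 3: prey: 27+8-8=27; pred: 6+1-3=4
Step 4: prey: 27+8-5=30; pred: 4+1-2=3
Step 5: prey: 30+9-4=35; pred: 3+0-1=2
Step 6: prey: 35+10-3=42; pred: 2+0-1=1
Step 7: prey: 42+12-2=52; pred: 1+0-0=1
Step 8: prey: 52+15-2=65; pred: 1+0-0=1
Step 9: prey: 65+19-3=81; pred: 1+0-0=1
Step 10: prey: 81+24-4=101; pred: 1+0-0=1
Step 11: prey: 101+30-5=126; pred: 1+1-0=2
Step 12: prey: 126+37-12=151; pred: 2+2-1=3
Max prey = 151 at step 12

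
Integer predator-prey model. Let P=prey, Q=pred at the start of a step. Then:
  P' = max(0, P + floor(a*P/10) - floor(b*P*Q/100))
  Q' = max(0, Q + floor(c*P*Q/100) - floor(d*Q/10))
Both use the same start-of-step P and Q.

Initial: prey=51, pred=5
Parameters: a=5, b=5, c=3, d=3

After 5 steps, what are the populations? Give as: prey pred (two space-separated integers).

Answer: 0 41

Derivation:
Step 1: prey: 51+25-12=64; pred: 5+7-1=11
Step 2: prey: 64+32-35=61; pred: 11+21-3=29
Step 3: prey: 61+30-88=3; pred: 29+53-8=74
Step 4: prey: 3+1-11=0; pred: 74+6-22=58
Step 5: prey: 0+0-0=0; pred: 58+0-17=41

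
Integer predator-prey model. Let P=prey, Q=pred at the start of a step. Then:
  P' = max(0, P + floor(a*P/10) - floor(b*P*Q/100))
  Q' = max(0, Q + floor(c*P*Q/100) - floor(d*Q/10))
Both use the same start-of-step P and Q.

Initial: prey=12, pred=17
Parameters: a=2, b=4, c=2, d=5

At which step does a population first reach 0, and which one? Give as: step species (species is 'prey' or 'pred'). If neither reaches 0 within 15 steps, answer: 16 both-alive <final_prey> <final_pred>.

Answer: 16 both-alive 3 1

Derivation:
Step 1: prey: 12+2-8=6; pred: 17+4-8=13
Step 2: prey: 6+1-3=4; pred: 13+1-6=8
Step 3: prey: 4+0-1=3; pred: 8+0-4=4
Step 4: prey: 3+0-0=3; pred: 4+0-2=2
Step 5: prey: 3+0-0=3; pred: 2+0-1=1
Step 6: prey: 3+0-0=3; pred: 1+0-0=1
Steps 7-15: state stable at prey=3, pred=1 (no change)
No extinction within 15 steps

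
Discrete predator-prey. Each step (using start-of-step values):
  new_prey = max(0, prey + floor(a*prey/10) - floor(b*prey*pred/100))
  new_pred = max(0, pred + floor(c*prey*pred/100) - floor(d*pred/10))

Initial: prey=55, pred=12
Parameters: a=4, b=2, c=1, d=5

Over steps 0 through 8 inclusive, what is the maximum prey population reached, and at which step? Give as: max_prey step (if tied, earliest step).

Step 1: prey: 55+22-13=64; pred: 12+6-6=12
Step 2: prey: 64+25-15=74; pred: 12+7-6=13
Step 3: prey: 74+29-19=84; pred: 13+9-6=16
Step 4: prey: 84+33-26=91; pred: 16+13-8=21
Step 5: prey: 91+36-38=89; pred: 21+19-10=30
Step 6: prey: 89+35-53=71; pred: 30+26-15=41
Step 7: prey: 71+28-58=41; pred: 41+29-20=50
Step 8: prey: 41+16-41=16; pred: 50+20-25=45
Max prey = 91 at step 4

Answer: 91 4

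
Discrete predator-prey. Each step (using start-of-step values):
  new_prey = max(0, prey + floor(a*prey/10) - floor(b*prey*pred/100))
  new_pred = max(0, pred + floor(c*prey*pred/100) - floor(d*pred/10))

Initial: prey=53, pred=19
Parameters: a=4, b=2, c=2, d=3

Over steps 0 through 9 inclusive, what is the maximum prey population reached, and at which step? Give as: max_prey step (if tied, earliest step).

Step 1: prey: 53+21-20=54; pred: 19+20-5=34
Step 2: prey: 54+21-36=39; pred: 34+36-10=60
Step 3: prey: 39+15-46=8; pred: 60+46-18=88
Step 4: prey: 8+3-14=0; pred: 88+14-26=76
Step 5: prey: 0+0-0=0; pred: 76+0-22=54
Step 6: prey: 0+0-0=0; pred: 54+0-16=38
Step 7: prey: 0+0-0=0; pred: 38+0-11=27
Step 8: prey: 0+0-0=0; pred: 27+0-8=19
Step 9: prey: 0+0-0=0; pred: 19+0-5=14
Max prey = 54 at step 1

Answer: 54 1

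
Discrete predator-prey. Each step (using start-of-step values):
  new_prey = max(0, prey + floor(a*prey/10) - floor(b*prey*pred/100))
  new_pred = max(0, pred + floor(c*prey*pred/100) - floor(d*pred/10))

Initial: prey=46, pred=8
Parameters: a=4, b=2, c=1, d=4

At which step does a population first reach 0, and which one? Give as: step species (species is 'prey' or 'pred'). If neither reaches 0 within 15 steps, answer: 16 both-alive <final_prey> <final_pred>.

Answer: 9 prey

Derivation:
Step 1: prey: 46+18-7=57; pred: 8+3-3=8
Step 2: prey: 57+22-9=70; pred: 8+4-3=9
Step 3: prey: 70+28-12=86; pred: 9+6-3=12
Step 4: prey: 86+34-20=100; pred: 12+10-4=18
Step 5: prey: 100+40-36=104; pred: 18+18-7=29
Step 6: prey: 104+41-60=85; pred: 29+30-11=48
Step 7: prey: 85+34-81=38; pred: 48+40-19=69
Step 8: prey: 38+15-52=1; pred: 69+26-27=68
Step 9: prey: 1+0-1=0; pred: 68+0-27=41
First extinction: prey at step 9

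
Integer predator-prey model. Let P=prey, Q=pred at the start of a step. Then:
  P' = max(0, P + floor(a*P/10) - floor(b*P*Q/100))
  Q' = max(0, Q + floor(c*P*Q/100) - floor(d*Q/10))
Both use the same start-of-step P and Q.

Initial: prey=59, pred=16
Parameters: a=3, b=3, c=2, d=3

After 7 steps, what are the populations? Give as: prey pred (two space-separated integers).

Answer: 0 14

Derivation:
Step 1: prey: 59+17-28=48; pred: 16+18-4=30
Step 2: prey: 48+14-43=19; pred: 30+28-9=49
Step 3: prey: 19+5-27=0; pred: 49+18-14=53
Step 4: prey: 0+0-0=0; pred: 53+0-15=38
Step 5: prey: 0+0-0=0; pred: 38+0-11=27
Step 6: prey: 0+0-0=0; pred: 27+0-8=19
Step 7: prey: 0+0-0=0; pred: 19+0-5=14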